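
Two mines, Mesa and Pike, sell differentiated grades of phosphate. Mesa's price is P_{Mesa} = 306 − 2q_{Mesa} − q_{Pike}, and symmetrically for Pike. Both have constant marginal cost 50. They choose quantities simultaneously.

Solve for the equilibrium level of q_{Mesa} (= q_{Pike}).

51.2

Mine Mesa's profit: π = q_{Mesa}(306 − 2q_{Mesa} − q_{Pike}) − 50q_{Mesa}.
∂π/∂q_{Mesa} = 256 − 4q_{Mesa} − q_{Pike} = 0 ⇒ q_{Mesa} = 64 − 0.25q_{Pike}.
Setting q_{Mesa} = q_{Pike} in the reaction function: q_{Mesa} = 64 − 0.25q_{Mesa}, so q_{Mesa} = 64 / 1.25 = 51.2.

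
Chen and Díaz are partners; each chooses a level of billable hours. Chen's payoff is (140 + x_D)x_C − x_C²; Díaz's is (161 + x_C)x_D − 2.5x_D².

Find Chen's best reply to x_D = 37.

88.5

Expanding Chen's payoff: 140x_C + x_Dx_C − x_C².
∂π/∂x_C = 140 + x_D − 2x_C = 0, so x_C = 70 + 0.5x_D.
At x_D = 37: x_C = 70 + 0.5·37 = 88.5.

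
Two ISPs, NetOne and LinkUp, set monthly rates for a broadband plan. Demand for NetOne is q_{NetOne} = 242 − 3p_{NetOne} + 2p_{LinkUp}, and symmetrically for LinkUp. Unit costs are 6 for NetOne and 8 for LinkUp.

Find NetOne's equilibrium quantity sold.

178.125

NetOne's profit: π = (p_{NetOne} − 6)(242 − 3p_{NetOne} + 2p_{LinkUp}).
∂π/∂p_{NetOne} = 260 − 6p_{NetOne} + 2p_{LinkUp} = 0 ⇒ p_{NetOne} = 130/3 + (1/3)p_{LinkUp}.
Similarly p_{LinkUp} = 133/3 + (1/3)p_{NetOne}.
Substituting the second reaction function into the first: p_{NetOne} = 130/3 + (1/3)(133/3 + (1/3)p_{NetOne}), which gives (8/9)p_{NetOne} = 523/9 ⇒ p_{NetOne} = 65.375.
Then p_{LinkUp} = 133/3 + (1/3)·65.375 = 66.125.
q_{NetOne} = 242 − 3·65.375 + 2·66.125 = 178.125.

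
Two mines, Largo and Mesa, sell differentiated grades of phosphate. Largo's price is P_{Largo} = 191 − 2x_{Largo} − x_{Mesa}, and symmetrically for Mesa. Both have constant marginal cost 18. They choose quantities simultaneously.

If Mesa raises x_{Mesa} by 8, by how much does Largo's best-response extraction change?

-2

Mine Largo's profit: π = x_{Largo}(191 − 2x_{Largo} − x_{Mesa}) − 18x_{Largo}.
∂π/∂x_{Largo} = 173 − 4x_{Largo} − x_{Mesa} = 0 ⇒ x_{Largo} = 43.25 − 0.25x_{Mesa}.
The reaction-function slope is −0.25, so an 8-unit rise in x_{Mesa} moves x_{Largo} by −0.25 × 8 = −2. Largo's best response falls — the actions are strategic substitutes.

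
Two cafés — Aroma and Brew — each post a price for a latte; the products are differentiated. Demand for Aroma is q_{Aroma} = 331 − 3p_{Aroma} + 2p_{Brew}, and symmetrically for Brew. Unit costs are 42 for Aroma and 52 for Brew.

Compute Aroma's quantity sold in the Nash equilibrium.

222.375

Aroma's profit: π = (p_{Aroma} − 42)(331 − 3p_{Aroma} + 2p_{Brew}).
∂π/∂p_{Aroma} = 457 − 6p_{Aroma} + 2p_{Brew} = 0 ⇒ p_{Aroma} = 457/6 + (1/3)p_{Brew}.
Similarly p_{Brew} = 487/6 + (1/3)p_{Aroma}.
Solving the two reaction functions simultaneously: (1 − (1/3)(1/3))p_{Aroma} = 457/6 + (1/3)·(487/6), so (8/9)p_{Aroma} = 929/9 and p_{Aroma} = 116.125.
Then p_{Brew} = 487/6 + (1/3)·116.125 = 119.875.
q_{Aroma} = 331 − 3·116.125 + 2·119.875 = 222.375.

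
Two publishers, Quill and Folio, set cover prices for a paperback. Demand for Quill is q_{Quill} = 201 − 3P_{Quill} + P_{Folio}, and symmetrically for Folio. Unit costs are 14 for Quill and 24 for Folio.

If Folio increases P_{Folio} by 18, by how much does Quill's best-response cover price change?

Quill's profit: π = (P_{Quill} − 14)(201 − 3P_{Quill} + P_{Folio}).
∂π/∂P_{Quill} = 243 − 6P_{Quill} + P_{Folio} = 0 ⇒ P_{Quill} = 40.5 + (1/6)P_{Folio}.
The reaction-function slope is 1/6, so an 18-unit rise in P_{Folio} moves P_{Quill} by 1/6 × 18 = 3. Quill's best response rises — the actions are strategic complements.

3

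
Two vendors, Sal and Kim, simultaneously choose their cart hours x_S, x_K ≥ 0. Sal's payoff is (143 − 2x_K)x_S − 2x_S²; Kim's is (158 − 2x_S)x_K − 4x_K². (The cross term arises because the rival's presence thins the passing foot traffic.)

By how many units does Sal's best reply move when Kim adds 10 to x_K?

-5

Expanding Sal's payoff: 143x_S − 2x_Kx_S − 2x_S².
∂π/∂x_S = 143 − 2x_K − 4x_S = 0, so x_S = 35.75 − 0.5x_K.
The reaction-function slope is −0.5, so a 10-unit rise in x_K moves x_S by −0.5 × 10 = −5. Sal's best response falls — the actions are strategic substitutes.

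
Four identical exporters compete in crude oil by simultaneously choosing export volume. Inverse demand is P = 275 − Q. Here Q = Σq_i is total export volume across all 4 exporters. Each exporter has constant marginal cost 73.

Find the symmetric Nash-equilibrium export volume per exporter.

40.4

A representative exporter's profit is π_i = q_i(275 − Q) − 73q_i, with Q = q_i + Σ_{j≠i} q_j.
First-order condition: 202 − 2q_i − Σ_{j≠i} q_j = 0.
Imposing symmetry (q_j = q for all j) turns Σ_{j≠i} q_j into 3q, so 202 = 5q and q = 40.4.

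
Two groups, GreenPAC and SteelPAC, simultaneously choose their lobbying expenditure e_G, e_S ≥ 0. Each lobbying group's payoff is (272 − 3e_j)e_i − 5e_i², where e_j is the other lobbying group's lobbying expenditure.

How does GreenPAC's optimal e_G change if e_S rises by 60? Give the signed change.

-18

GreenPAC's payoff is (272 − 3e_S)e_G − 5e_G².
∂π/∂e_G = 272 − 3e_S − 10e_G = 0, so e_G = 27.2 − 0.3e_S.
The reaction-function slope is −0.3, so a 60-unit rise in e_S moves e_G by −0.3 × 60 = −18. GreenPAC's best response falls — the actions are strategic substitutes.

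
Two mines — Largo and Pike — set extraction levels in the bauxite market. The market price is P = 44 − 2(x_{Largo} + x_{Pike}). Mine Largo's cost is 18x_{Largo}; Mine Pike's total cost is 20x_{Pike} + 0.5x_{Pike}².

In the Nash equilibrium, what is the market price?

28.25

Mine Largo's profit: π = x_{Largo}(44 − 2(x_{Largo} + x_{Pike})) − 18x_{Largo}.
∂π/∂x_{Largo} = 26 − 4x_{Largo} − 2x_{Pike} = 0, so x_{Largo} = 6.5 − 0.5x_{Pike}.
For Pike: ∂π/∂x_{Pike} = 24 − 5x_{Pike} − 2x_{Largo} = 0 ⇒ x_{Pike} = 4.8 − 0.4x_{Largo}.
Plugging x_{Pike} into Largo's best response: x_{Largo} = 6.5 − 0.5(4.8 − 0.4x_{Largo}) ⇒ 0.8x_{Largo} = 4.1, so x_{Largo} = 5.125.
Then x_{Pike} = 4.8 − 0.4·5.125 = 2.75.
Equilibrium price: P = 44 − 2·7.875 = 28.25.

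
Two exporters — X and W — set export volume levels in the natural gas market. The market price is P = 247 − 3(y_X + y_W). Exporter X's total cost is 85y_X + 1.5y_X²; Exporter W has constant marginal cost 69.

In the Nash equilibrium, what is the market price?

Exporter X's profit: π = y_X(247 − 3(y_X + y_W)) − 85y_X − 1.5y_X².
∂π/∂y_X = 162 − 9y_X − 3y_W = 0, so y_X = 18 − (1/3)y_W.
For W: ∂π/∂y_W = 178 − 6y_W − 3y_X = 0 ⇒ y_W = 89/3 − 0.5y_X.
Substituting the second reaction function into the first: y_X = 18 − (1/3)(89/3 − 0.5y_X), which gives (5/6)y_X = 73/9 ⇒ y_X = 146/15.
Then y_W = 89/3 − 0.5·(146/15) = 24.8.
Equilibrium price: P = 247 − 3·(518/15) = 143.4.

143.4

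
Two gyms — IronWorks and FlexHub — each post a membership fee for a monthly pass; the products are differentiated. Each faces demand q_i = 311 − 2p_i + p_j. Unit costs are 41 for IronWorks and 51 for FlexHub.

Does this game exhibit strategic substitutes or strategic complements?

strategic complements

IronWorks's profit: π = (p_{IronWorks} − 41)(311 − 2p_{IronWorks} + p_{FlexHub}).
∂π/∂p_{IronWorks} = 393 − 4p_{IronWorks} + p_{FlexHub} = 0 ⇒ p_{IronWorks} = 98.25 + 0.25p_{FlexHub}.
The best-response slope dp_{IronWorks}/dp_{FlexHub} = 0.25 > 0: the reaction function is upward-sloping, so the choices are strategic complements.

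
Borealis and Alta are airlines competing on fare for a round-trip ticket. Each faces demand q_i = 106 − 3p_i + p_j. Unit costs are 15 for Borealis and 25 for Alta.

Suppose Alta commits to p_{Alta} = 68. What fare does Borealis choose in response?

Borealis's profit: π = (p_{Borealis} − 15)(106 − 3p_{Borealis} + p_{Alta}).
∂π/∂p_{Borealis} = 151 − 6p_{Borealis} + p_{Alta} = 0 ⇒ p_{Borealis} = 151/6 + (1/6)p_{Alta}.
At p_{Alta} = 68: p_{Borealis} = 151/6 + (1/6)·68 = 36.5.

36.5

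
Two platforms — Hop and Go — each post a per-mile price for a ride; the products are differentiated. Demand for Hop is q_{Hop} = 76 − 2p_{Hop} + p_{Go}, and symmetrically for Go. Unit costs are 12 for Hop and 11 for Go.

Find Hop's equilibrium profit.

898.88

Hop's profit: π = (p_{Hop} − 12)(76 − 2p_{Hop} + p_{Go}).
∂π/∂p_{Hop} = 100 − 4p_{Hop} + p_{Go} = 0 ⇒ p_{Hop} = 25 + 0.25p_{Go}.
Similarly p_{Go} = 24.5 + 0.25p_{Hop}.
Solving the two reaction functions simultaneously: (1 − (0.25)(0.25))p_{Hop} = 25 + 0.25·24.5, so 0.9375p_{Hop} = 31.125 and p_{Hop} = 33.2.
Then p_{Go} = 24.5 + 0.25·33.2 = 32.8.
q_{Hop} = 76 − 2·33.2 + 32.8 = 42.4.
Profit = (33.2 − 12)·42.4 = 898.88.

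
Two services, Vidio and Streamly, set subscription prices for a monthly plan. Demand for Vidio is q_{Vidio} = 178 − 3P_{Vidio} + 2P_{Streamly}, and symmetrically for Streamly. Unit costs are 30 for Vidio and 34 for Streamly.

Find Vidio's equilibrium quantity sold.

113.25

Vidio's profit: π = (P_{Vidio} − 30)(178 − 3P_{Vidio} + 2P_{Streamly}).
∂π/∂P_{Vidio} = 268 − 6P_{Vidio} + 2P_{Streamly} = 0 ⇒ P_{Vidio} = 134/3 + (1/3)P_{Streamly}.
Similarly P_{Streamly} = 140/3 + (1/3)P_{Vidio}.
Solving the two reaction functions simultaneously: (1 − (1/3)(1/3))P_{Vidio} = 134/3 + (1/3)·(140/3), so (8/9)P_{Vidio} = 542/9 and P_{Vidio} = 67.75.
Then P_{Streamly} = 140/3 + (1/3)·67.75 = 69.25.
q_{Vidio} = 178 − 3·67.75 + 2·69.25 = 113.25.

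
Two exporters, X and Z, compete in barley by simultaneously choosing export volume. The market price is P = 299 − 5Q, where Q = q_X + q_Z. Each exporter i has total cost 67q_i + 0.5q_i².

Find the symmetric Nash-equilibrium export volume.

Exporter X's profit: π = q_X(299 − 5(q_X + q_Z)) − 67q_X − 0.5q_X².
∂π/∂q_X = 232 − 11q_X − 5q_Z = 0, so q_X = 232/11 − (5/11)q_Z.
The game is symmetric, so in equilibrium q_Z = q_X: the reaction function gives (16/11)q_X = 232/11, hence q_X = 14.5.

14.5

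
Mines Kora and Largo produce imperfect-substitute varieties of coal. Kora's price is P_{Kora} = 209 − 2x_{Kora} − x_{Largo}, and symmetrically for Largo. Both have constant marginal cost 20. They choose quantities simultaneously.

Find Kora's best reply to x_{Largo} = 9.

Mine Kora's profit: π = x_{Kora}(209 − 2x_{Kora} − x_{Largo}) − 20x_{Kora}.
∂π/∂x_{Kora} = 189 − 4x_{Kora} − x_{Largo} = 0 ⇒ x_{Kora} = 47.25 − 0.25x_{Largo}.
At x_{Largo} = 9: x_{Kora} = 47.25 − 0.25·9 = 45.

45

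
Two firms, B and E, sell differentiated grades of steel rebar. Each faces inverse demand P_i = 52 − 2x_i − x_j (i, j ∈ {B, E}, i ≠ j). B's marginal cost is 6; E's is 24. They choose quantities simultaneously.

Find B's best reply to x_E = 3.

10.75

Firm B's profit: π = x_B(52 − 2x_B − x_E) − 6x_B.
∂π/∂x_B = 46 − 4x_B − x_E = 0 ⇒ x_B = 11.5 − 0.25x_E.
At x_E = 3: x_B = 11.5 − 0.25·3 = 10.75.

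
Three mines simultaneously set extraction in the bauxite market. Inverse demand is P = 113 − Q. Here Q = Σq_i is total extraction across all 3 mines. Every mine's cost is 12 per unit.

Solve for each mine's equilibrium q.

A representative mine's profit is π_i = q_i(113 − Q) − 12q_i, with Q = q_i + Σ_{j≠i} q_j.
First-order condition: 101 − 2q_i − Σ_{j≠i} q_j = 0.
Imposing symmetry (q_j = q for all j) turns Σ_{j≠i} q_j into 2q, so 101 = 4q and q = 25.25.

25.25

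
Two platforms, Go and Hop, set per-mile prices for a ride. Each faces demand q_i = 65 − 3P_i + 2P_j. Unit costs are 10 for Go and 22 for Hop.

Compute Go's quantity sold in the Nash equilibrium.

Go's profit: π = (P_{Go} − 10)(65 − 3P_{Go} + 2P_{Hop}).
∂π/∂P_{Go} = 95 − 6P_{Go} + 2P_{Hop} = 0 ⇒ P_{Go} = 95/6 + (1/3)P_{Hop}.
Similarly P_{Hop} = 131/6 + (1/3)P_{Go}.
Solving the two reaction functions simultaneously: (1 − (1/3)(1/3))P_{Go} = 95/6 + (1/3)·(131/6), so (8/9)P_{Go} = 208/9 and P_{Go} = 26.
Then P_{Hop} = 131/6 + (1/3)·26 = 30.5.
q_{Go} = 65 − 3·26 + 2·30.5 = 48.

48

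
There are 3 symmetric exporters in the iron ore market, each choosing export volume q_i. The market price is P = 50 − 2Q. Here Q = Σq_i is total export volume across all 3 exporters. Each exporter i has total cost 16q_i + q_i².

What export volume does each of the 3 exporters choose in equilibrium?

3.4

A representative exporter's profit is π_i = q_i(50 − 2Q) − 16q_i − q_i², with Q = q_i + Σ_{j≠i} q_j.
First-order condition: 34 − 6q_i − 2Σ_{j≠i} q_j = 0.
In a symmetric equilibrium every exporter chooses the same q, so Σ_{j≠i} q_j = 2q. The condition becomes 34 − 10q = 0, giving q = 34/10 = 3.4.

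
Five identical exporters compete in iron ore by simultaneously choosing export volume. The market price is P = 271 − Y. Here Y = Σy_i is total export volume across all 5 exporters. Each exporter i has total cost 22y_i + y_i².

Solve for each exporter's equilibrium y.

31.125

A representative exporter's profit is π_i = y_i(271 − Y) − 22y_i − y_i², with Y = y_i + Σ_{j≠i} y_j.
First-order condition: 249 − 4y_i − Σ_{j≠i} y_j = 0.
With identical exporters, set every y_j = y: then 249 − 4y − 4y = 0, i.e. y = 249/8 = 31.125.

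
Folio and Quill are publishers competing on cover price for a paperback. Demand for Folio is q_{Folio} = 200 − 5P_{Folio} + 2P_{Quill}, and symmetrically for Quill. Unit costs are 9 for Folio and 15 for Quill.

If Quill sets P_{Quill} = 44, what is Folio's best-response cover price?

33.3

Folio's profit: π = (P_{Folio} − 9)(200 − 5P_{Folio} + 2P_{Quill}).
∂π/∂P_{Folio} = 245 − 10P_{Folio} + 2P_{Quill} = 0 ⇒ P_{Folio} = 24.5 + 0.2P_{Quill}.
At P_{Quill} = 44: P_{Folio} = 24.5 + 0.2·44 = 33.3.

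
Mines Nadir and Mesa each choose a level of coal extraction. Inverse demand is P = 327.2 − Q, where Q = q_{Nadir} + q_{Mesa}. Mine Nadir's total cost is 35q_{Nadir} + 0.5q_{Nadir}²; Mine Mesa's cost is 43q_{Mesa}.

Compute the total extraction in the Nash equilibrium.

Mine Nadir's profit: π = q_{Nadir}(327.2 − (q_{Nadir} + q_{Mesa})) − 35q_{Nadir} − 0.5q_{Nadir}².
∂π/∂q_{Nadir} = 292.2 − 3q_{Nadir} − q_{Mesa} = 0, so q_{Nadir} = 97.4 − (1/3)q_{Mesa}.
For Mesa: ∂π/∂q_{Mesa} = 284.2 − 2q_{Mesa} − q_{Nadir} = 0 ⇒ q_{Mesa} = 142.1 − 0.5q_{Nadir}.
Substituting the second reaction function into the first: q_{Nadir} = 97.4 − (1/3)(142.1 − 0.5q_{Nadir}), which gives (5/6)q_{Nadir} = 1501/30 ⇒ q_{Nadir} = 60.04.
Then q_{Mesa} = 142.1 − 0.5·60.04 = 112.08.
Total extraction: 60.04 + 112.08 = 172.12.

172.12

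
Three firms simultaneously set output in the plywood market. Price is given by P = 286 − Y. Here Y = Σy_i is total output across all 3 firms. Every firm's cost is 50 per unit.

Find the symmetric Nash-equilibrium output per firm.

59

A representative firm's profit is π_i = y_i(286 − Y) − 50y_i, with Y = y_i + Σ_{j≠i} y_j.
First-order condition: 236 − 2y_i − Σ_{j≠i} y_j = 0.
In a symmetric equilibrium every firm chooses the same y, so Σ_{j≠i} y_j = 2y. The condition becomes 236 − 4y = 0, giving y = 236/4 = 59.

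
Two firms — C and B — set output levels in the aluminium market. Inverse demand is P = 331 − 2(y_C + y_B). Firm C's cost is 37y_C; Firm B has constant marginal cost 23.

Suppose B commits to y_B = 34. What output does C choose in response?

56.5

Firm C's profit: π = y_C(331 − 2(y_C + y_B)) − 37y_C.
∂π/∂y_C = 294 − 4y_C − 2y_B = 0, so y_C = 73.5 − 0.5y_B.
At y_B = 34: y_C = 73.5 − 0.5·34 = 56.5.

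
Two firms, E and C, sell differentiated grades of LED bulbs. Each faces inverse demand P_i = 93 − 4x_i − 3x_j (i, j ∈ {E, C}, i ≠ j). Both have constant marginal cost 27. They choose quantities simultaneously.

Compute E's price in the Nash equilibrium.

51

Firm E's profit: π = x_E(93 − 4x_E − 3x_C) − 27x_E.
∂π/∂x_E = 66 − 8x_E − 3x_C = 0 ⇒ x_E = 8.25 − 0.375x_C.
By symmetry x_C = x_E; substituting into the reaction function, 1.375x_E = 8.25 and x_E = 6.
P_E = 93 − 4·6 − 3·6 = 51.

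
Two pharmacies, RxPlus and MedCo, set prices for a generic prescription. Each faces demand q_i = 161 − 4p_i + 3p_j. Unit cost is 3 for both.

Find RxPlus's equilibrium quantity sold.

RxPlus's profit: π = (p_{RxPlus} − 3)(161 − 4p_{RxPlus} + 3p_{MedCo}).
∂π/∂p_{RxPlus} = 173 − 8p_{RxPlus} + 3p_{MedCo} = 0 ⇒ p_{RxPlus} = 21.625 + 0.375p_{MedCo}.
The game is symmetric, so in equilibrium p_{MedCo} = p_{RxPlus}: the reaction function gives 0.625p_{RxPlus} = 21.625, hence p_{RxPlus} = 34.6.
q_{RxPlus} = 161 − 4·34.6 + 3·34.6 = 126.4.

126.4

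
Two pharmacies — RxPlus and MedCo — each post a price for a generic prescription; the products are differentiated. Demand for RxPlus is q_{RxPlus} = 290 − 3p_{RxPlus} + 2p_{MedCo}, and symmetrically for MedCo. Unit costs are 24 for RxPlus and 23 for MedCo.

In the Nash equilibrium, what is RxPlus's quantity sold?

RxPlus's profit: π = (p_{RxPlus} − 24)(290 − 3p_{RxPlus} + 2p_{MedCo}).
∂π/∂p_{RxPlus} = 362 − 6p_{RxPlus} + 2p_{MedCo} = 0 ⇒ p_{RxPlus} = 181/3 + (1/3)p_{MedCo}.
Similarly p_{MedCo} = 359/6 + (1/3)p_{RxPlus}.
Plugging p_{MedCo} into RxPlus's best response: p_{RxPlus} = 181/3 + (1/3)(359/6 + (1/3)p_{RxPlus}) ⇒ (8/9)p_{RxPlus} = 1445/18, so p_{RxPlus} = 90.3125.
Then p_{MedCo} = 359/6 + (1/3)·90.3125 = 89.9375.
q_{RxPlus} = 290 − 3·90.3125 + 2·89.9375 = 198.9375.

198.9375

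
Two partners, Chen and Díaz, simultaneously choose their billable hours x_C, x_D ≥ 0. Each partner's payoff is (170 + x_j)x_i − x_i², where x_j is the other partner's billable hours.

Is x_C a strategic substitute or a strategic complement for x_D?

Chen's payoff is (170 + x_D)x_C − x_C².
∂π/∂x_C = 170 + x_D − 2x_C = 0, so x_C = 85 + 0.5x_D.
The best-response slope dx_C/dx_D = 0.5 > 0: the reaction function is upward-sloping, so the choices are strategic complements.

strategic complements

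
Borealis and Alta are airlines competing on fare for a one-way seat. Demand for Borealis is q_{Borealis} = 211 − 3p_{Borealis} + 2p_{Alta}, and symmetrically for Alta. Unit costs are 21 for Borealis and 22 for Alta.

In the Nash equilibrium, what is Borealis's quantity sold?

143.0625

Borealis's profit: π = (p_{Borealis} − 21)(211 − 3p_{Borealis} + 2p_{Alta}).
∂π/∂p_{Borealis} = 274 − 6p_{Borealis} + 2p_{Alta} = 0 ⇒ p_{Borealis} = 137/3 + (1/3)p_{Alta}.
Similarly p_{Alta} = 277/6 + (1/3)p_{Borealis}.
Substituting the second reaction function into the first: p_{Borealis} = 137/3 + (1/3)(277/6 + (1/3)p_{Borealis}), which gives (8/9)p_{Borealis} = 1099/18 ⇒ p_{Borealis} = 68.6875.
Then p_{Alta} = 277/6 + (1/3)·68.6875 = 69.0625.
q_{Borealis} = 211 − 3·68.6875 + 2·69.0625 = 143.0625.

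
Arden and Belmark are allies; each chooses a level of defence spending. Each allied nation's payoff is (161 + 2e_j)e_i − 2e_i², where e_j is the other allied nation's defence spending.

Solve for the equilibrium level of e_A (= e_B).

Arden's payoff is (161 + 2e_B)e_A − 2e_A².
∂π/∂e_A = 161 + 2e_B − 4e_A = 0, so e_A = 40.25 + 0.5e_B.
The game is symmetric, so in equilibrium e_B = e_A: the reaction function gives 0.5e_A = 40.25, hence e_A = 80.5.

80.5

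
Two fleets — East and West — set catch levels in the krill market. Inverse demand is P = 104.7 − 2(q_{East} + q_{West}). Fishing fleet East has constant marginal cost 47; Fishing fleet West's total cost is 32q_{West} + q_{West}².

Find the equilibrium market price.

Fishing fleet East's profit: π = q_{East}(104.7 − 2(q_{East} + q_{West})) − 47q_{East}.
∂π/∂q_{East} = 57.7 − 4q_{East} − 2q_{West} = 0, so q_{East} = 14.425 − 0.5q_{West}.
For West: ∂π/∂q_{West} = 72.7 − 6q_{West} − 2q_{East} = 0 ⇒ q_{West} = 727/60 − (1/3)q_{East}.
Solving the two reaction functions simultaneously: (1 − (−0.5)(−1/3))q_{East} = 14.425 − 0.5·(727/60), so (5/6)q_{East} = 251/30 and q_{East} = 10.04.
Then q_{West} = 727/60 − (1/3)·10.04 = 8.77.
Equilibrium price: P = 104.7 − 2·18.81 = 67.08.

67.08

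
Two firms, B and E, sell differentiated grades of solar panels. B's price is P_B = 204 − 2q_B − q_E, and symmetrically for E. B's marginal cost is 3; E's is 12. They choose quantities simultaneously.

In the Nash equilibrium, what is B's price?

84.6

Firm B's profit: π = q_B(204 − 2q_B − q_E) − 3q_B.
∂π/∂q_B = 201 − 4q_B − q_E = 0 ⇒ q_B = 50.25 − 0.25q_E.
Similarly q_E = 48 − 0.25q_B.
Plugging q_E into B's best response: q_B = 50.25 − 0.25(48 − 0.25q_B) ⇒ 0.9375q_B = 38.25, so q_B = 40.8.
Then q_E = 48 − 0.25·40.8 = 37.8.
P_B = 204 − 2·40.8 − 37.8 = 84.6.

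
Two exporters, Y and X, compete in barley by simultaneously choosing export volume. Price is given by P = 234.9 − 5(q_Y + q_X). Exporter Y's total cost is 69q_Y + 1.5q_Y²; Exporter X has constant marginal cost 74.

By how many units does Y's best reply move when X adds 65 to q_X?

Exporter Y's profit: π = q_Y(234.9 − 5(q_Y + q_X)) − 69q_Y − 1.5q_Y².
∂π/∂q_Y = 165.9 − 13q_Y − 5q_X = 0, so q_Y = 1659/130 − (5/13)q_X.
The reaction-function slope is −5/13, so a 65-unit rise in q_X moves q_Y by −5/13 × 65 = −25. Y's best response falls — the actions are strategic substitutes.

-25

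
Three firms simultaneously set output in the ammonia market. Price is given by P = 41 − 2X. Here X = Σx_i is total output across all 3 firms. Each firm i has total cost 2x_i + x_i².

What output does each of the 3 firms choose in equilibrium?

3.9

A representative firm's profit is π_i = x_i(41 − 2X) − 2x_i − x_i², with X = x_i + Σ_{j≠i} x_j.
First-order condition: 39 − 6x_i − 2Σ_{j≠i} x_j = 0.
With identical firms, set every x_j = x: then 39 − 6x − 4x = 0, i.e. x = 39/10 = 3.9.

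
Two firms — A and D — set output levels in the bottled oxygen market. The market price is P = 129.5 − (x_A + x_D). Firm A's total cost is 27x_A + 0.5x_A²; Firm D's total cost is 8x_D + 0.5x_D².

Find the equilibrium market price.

Firm A's profit: π = x_A(129.5 − (x_A + x_D)) − 27x_A − 0.5x_A².
∂π/∂x_A = 102.5 − 3x_A − x_D = 0, so x_A = 205/6 − (1/3)x_D.
By the same steps for D: x_D = 40.5 − (1/3)x_A.
Solving the two reaction functions simultaneously: (1 − (−1/3)(−1/3))x_A = 205/6 − (1/3)·40.5, so (8/9)x_A = 62/3 and x_A = 23.25.
Then x_D = 40.5 − (1/3)·23.25 = 32.75.
Equilibrium price: P = 129.5 − 56 = 73.5.

73.5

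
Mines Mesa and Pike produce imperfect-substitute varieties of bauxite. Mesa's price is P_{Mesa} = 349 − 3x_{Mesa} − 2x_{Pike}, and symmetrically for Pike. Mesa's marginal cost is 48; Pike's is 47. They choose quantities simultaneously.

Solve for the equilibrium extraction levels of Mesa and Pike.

37.5625, 37.8125

Mine Mesa's profit: π = x_{Mesa}(349 − 3x_{Mesa} − 2x_{Pike}) − 48x_{Mesa}.
∂π/∂x_{Mesa} = 301 − 6x_{Mesa} − 2x_{Pike} = 0 ⇒ x_{Mesa} = 301/6 − (1/3)x_{Pike}.
Similarly x_{Pike} = 151/3 − (1/3)x_{Mesa}.
Plugging x_{Pike} into Mesa's best response: x_{Mesa} = 301/6 − (1/3)(151/3 − (1/3)x_{Mesa}) ⇒ (8/9)x_{Mesa} = 601/18, so x_{Mesa} = 37.5625.
Then x_{Pike} = 151/3 − (1/3)·37.5625 = 37.8125.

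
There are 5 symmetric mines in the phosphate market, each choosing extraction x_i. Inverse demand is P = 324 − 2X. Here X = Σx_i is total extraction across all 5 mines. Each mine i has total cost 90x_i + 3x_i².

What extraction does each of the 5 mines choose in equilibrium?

A representative mine's profit is π_i = x_i(324 − 2X) − 90x_i − 3x_i², with X = x_i + Σ_{j≠i} x_j.
First-order condition: 234 − 10x_i − 2Σ_{j≠i} x_j = 0.
With identical mines, set every x_j = x: then 234 − 10x − 8x = 0, i.e. x = 234/18 = 13.

13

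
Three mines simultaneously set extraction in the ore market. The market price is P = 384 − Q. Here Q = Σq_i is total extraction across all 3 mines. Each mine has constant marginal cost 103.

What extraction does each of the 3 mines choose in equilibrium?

A representative mine's profit is π_i = q_i(384 − Q) − 103q_i, with Q = q_i + Σ_{j≠i} q_j.
First-order condition: 281 − 2q_i − Σ_{j≠i} q_j = 0.
Imposing symmetry (q_j = q for all j) turns Σ_{j≠i} q_j into 2q, so 281 = 4q and q = 70.25.

70.25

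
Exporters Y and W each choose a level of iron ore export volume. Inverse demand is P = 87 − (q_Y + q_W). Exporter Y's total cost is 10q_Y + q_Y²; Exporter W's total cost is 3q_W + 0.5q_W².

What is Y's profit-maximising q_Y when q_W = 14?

15.75

Exporter Y's profit: π = q_Y(87 − (q_Y + q_W)) − 10q_Y − q_Y².
∂π/∂q_Y = 77 − 4q_Y − q_W = 0, so q_Y = 19.25 − 0.25q_W.
At q_W = 14: q_Y = 19.25 − 0.25·14 = 15.75.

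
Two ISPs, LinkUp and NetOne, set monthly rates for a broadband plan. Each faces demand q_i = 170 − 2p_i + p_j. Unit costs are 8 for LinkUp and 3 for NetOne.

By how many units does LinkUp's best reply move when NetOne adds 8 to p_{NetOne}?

LinkUp's profit: π = (p_{LinkUp} − 8)(170 − 2p_{LinkUp} + p_{NetOne}).
∂π/∂p_{LinkUp} = 186 − 4p_{LinkUp} + p_{NetOne} = 0 ⇒ p_{LinkUp} = 46.5 + 0.25p_{NetOne}.
The reaction-function slope is 0.25, so an 8-unit rise in p_{NetOne} moves p_{LinkUp} by 0.25 × 8 = 2. LinkUp's best response rises — the actions are strategic complements.

2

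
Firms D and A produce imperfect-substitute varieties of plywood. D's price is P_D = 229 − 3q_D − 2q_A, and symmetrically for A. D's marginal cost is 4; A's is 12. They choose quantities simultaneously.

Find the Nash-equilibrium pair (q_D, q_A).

28.625, 26.625

Firm D's profit: π = q_D(229 − 3q_D − 2q_A) − 4q_D.
∂π/∂q_D = 225 − 6q_D − 2q_A = 0 ⇒ q_D = 37.5 − (1/3)q_A.
Similarly q_A = 217/6 − (1/3)q_D.
Substituting the second reaction function into the first: q_D = 37.5 − (1/3)(217/6 − (1/3)q_D), which gives (8/9)q_D = 229/9 ⇒ q_D = 28.625.
Then q_A = 217/6 − (1/3)·28.625 = 26.625.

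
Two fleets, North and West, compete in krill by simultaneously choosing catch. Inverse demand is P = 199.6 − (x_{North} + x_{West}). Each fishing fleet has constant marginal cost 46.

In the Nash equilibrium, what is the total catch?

102.4

Fishing fleet North's profit: π = x_{North}(199.6 − (x_{North} + x_{West})) − 46x_{North}.
∂π/∂x_{North} = 153.6 − 2x_{North} − x_{West} = 0, so x_{North} = 76.8 − 0.5x_{West}.
By symmetry x_{West} = x_{North}; substituting into the reaction function, 1.5x_{North} = 76.8 and x_{North} = 51.2.
Total catch: 51.2 + 51.2 = 102.4.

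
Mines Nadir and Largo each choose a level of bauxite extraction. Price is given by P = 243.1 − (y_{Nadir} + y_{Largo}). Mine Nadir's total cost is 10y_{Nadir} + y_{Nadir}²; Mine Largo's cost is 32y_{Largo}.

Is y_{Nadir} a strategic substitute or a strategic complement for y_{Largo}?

Mine Nadir's profit: π = y_{Nadir}(243.1 − (y_{Nadir} + y_{Largo})) − 10y_{Nadir} − y_{Nadir}².
∂π/∂y_{Nadir} = 233.1 − 4y_{Nadir} − y_{Largo} = 0, so y_{Nadir} = 58.275 − 0.25y_{Largo}.
The best-response slope dy_{Nadir}/dy_{Largo} = −0.25 < 0: the reaction function is downward-sloping, so the choices are strategic substitutes.

strategic substitutes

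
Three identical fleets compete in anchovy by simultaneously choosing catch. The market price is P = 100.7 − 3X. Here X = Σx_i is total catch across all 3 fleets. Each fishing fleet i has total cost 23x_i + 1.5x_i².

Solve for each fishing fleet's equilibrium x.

5.18

A representative fishing fleet's profit is π_i = x_i(100.7 − 3X) − 23x_i − 1.5x_i², with X = x_i + Σ_{j≠i} x_j.
First-order condition: 77.7 − 9x_i − 3Σ_{j≠i} x_j = 0.
With identical fishing fleets, set every x_j = x: then 77.7 − 9x − 6x = 0, i.e. x = 77.7/15 = 5.18.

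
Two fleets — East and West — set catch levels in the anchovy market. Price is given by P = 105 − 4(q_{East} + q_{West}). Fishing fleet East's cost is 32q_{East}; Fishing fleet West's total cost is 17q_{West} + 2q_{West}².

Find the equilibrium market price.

Fishing fleet East's profit: π = q_{East}(105 − 4(q_{East} + q_{West})) − 32q_{East}.
∂π/∂q_{East} = 73 − 8q_{East} − 4q_{West} = 0, so q_{East} = 9.125 − 0.5q_{West}.
For West: ∂π/∂q_{West} = 88 − 12q_{West} − 4q_{East} = 0 ⇒ q_{West} = 22/3 − (1/3)q_{East}.
Substituting the second reaction function into the first: q_{East} = 9.125 − 0.5(22/3 − (1/3)q_{East}), which gives (5/6)q_{East} = 131/24 ⇒ q_{East} = 6.55.
Then q_{West} = 22/3 − (1/3)·6.55 = 5.15.
Equilibrium price: P = 105 − 4·11.7 = 58.2.

58.2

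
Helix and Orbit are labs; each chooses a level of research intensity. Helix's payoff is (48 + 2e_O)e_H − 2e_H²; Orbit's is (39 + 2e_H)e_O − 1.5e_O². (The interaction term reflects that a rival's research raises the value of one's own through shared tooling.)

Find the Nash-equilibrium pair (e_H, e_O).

27.75, 31.5

Expanding Helix's payoff: 48e_H + 2e_Oe_H − 2e_H².
∂π/∂e_H = 48 + 2e_O − 4e_H = 0, so e_H = 12 + 0.5e_O.
Likewise for Orbit: e_O = 13 + (2/3)e_H.
Plugging e_O into Helix's best response: e_H = 12 + 0.5(13 + (2/3)e_H) ⇒ (2/3)e_H = 18.5, so e_H = 27.75.
Then e_O = 13 + (2/3)·27.75 = 31.5.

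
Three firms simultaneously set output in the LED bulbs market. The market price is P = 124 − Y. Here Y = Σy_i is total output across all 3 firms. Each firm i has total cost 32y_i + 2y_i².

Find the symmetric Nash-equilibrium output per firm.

11.5

A representative firm's profit is π_i = y_i(124 − Y) − 32y_i − 2y_i², with Y = y_i + Σ_{j≠i} y_j.
First-order condition: 92 − 6y_i − Σ_{j≠i} y_j = 0.
Imposing symmetry (y_j = y for all j) turns Σ_{j≠i} y_j into 2y, so 92 = 8y and y = 11.5.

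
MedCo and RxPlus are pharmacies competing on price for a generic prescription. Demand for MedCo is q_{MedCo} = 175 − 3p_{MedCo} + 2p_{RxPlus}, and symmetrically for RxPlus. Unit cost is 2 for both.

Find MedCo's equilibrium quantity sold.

MedCo's profit: π = (p_{MedCo} − 2)(175 − 3p_{MedCo} + 2p_{RxPlus}).
∂π/∂p_{MedCo} = 181 − 6p_{MedCo} + 2p_{RxPlus} = 0 ⇒ p_{MedCo} = 181/6 + (1/3)p_{RxPlus}.
Setting p_{MedCo} = p_{RxPlus} in the reaction function: p_{MedCo} = 181/6 + (1/3)p_{MedCo}, so p_{MedCo} = (181/6) / (2/3) = 45.25.
q_{MedCo} = 175 − 3·45.25 + 2·45.25 = 129.75.

129.75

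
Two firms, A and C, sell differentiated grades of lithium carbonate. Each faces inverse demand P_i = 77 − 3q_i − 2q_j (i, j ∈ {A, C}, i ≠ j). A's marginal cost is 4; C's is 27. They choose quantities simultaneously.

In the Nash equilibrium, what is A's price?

35.6875

Firm A's profit: π = q_A(77 − 3q_A − 2q_C) − 4q_A.
∂π/∂q_A = 73 − 6q_A − 2q_C = 0 ⇒ q_A = 73/6 − (1/3)q_C.
Similarly q_C = 25/3 − (1/3)q_A.
Plugging q_C into A's best response: q_A = 73/6 − (1/3)(25/3 − (1/3)q_A) ⇒ (8/9)q_A = 169/18, so q_A = 10.5625.
Then q_C = 25/3 − (1/3)·10.5625 = 4.8125.
P_A = 77 − 3·10.5625 − 2·4.8125 = 35.6875.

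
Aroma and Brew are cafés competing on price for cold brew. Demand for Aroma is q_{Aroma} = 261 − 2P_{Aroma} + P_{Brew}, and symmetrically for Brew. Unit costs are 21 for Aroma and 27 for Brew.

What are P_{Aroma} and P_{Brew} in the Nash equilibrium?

Aroma's profit: π = (P_{Aroma} − 21)(261 − 2P_{Aroma} + P_{Brew}).
∂π/∂P_{Aroma} = 303 − 4P_{Aroma} + P_{Brew} = 0 ⇒ P_{Aroma} = 75.75 + 0.25P_{Brew}.
Similarly P_{Brew} = 78.75 + 0.25P_{Aroma}.
Substituting the second reaction function into the first: P_{Aroma} = 75.75 + 0.25(78.75 + 0.25P_{Aroma}), which gives 0.9375P_{Aroma} = 95.4375 ⇒ P_{Aroma} = 101.8.
Then P_{Brew} = 78.75 + 0.25·101.8 = 104.2.

101.8, 104.2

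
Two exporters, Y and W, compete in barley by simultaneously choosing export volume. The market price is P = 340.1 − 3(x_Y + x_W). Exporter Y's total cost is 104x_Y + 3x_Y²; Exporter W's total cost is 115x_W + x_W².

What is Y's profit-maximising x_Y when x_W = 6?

Exporter Y's profit: π = x_Y(340.1 − 3(x_Y + x_W)) − 104x_Y − 3x_Y².
∂π/∂x_Y = 236.1 − 12x_Y − 3x_W = 0, so x_Y = 19.675 − 0.25x_W.
At x_W = 6: x_Y = 19.675 − 0.25·6 = 18.175.

18.175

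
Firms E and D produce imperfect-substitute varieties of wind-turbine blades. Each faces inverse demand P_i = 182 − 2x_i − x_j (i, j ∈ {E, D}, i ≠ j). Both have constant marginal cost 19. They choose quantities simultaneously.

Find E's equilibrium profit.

Firm E's profit: π = x_E(182 − 2x_E − x_D) − 19x_E.
∂π/∂x_E = 163 − 4x_E − x_D = 0 ⇒ x_E = 40.75 − 0.25x_D.
By symmetry x_D = x_E; substituting into the reaction function, 1.25x_E = 40.75 and x_E = 32.6.
P_E = 182 − 2·32.6 − 32.6 = 84.2.
Profit = (84.2 − 19)·32.6 = 2125.52.

2125.52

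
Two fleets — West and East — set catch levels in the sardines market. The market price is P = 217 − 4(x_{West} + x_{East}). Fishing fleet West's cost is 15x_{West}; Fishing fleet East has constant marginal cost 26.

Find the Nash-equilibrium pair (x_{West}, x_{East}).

17.75, 15

Fishing fleet West's profit: π = x_{West}(217 − 4(x_{West} + x_{East})) − 15x_{West}.
∂π/∂x_{West} = 202 − 8x_{West} − 4x_{East} = 0, so x_{West} = 25.25 − 0.5x_{East}.
By the same steps for East: x_{East} = 23.875 − 0.5x_{West}.
Plugging x_{East} into West's best response: x_{West} = 25.25 − 0.5(23.875 − 0.5x_{West}) ⇒ 0.75x_{West} = 13.3125, so x_{West} = 17.75.
Then x_{East} = 23.875 − 0.5·17.75 = 15.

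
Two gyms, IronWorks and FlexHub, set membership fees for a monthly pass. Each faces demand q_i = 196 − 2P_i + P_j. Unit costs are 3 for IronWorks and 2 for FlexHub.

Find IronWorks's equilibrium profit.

8243.28

IronWorks's profit: π = (P_{IronWorks} − 3)(196 − 2P_{IronWorks} + P_{FlexHub}).
∂π/∂P_{IronWorks} = 202 − 4P_{IronWorks} + P_{FlexHub} = 0 ⇒ P_{IronWorks} = 50.5 + 0.25P_{FlexHub}.
Similarly P_{FlexHub} = 50 + 0.25P_{IronWorks}.
Plugging P_{FlexHub} into IronWorks's best response: P_{IronWorks} = 50.5 + 0.25(50 + 0.25P_{IronWorks}) ⇒ 0.9375P_{IronWorks} = 63, so P_{IronWorks} = 67.2.
Then P_{FlexHub} = 50 + 0.25·67.2 = 66.8.
q_{IronWorks} = 196 − 2·67.2 + 66.8 = 128.4.
Profit = (67.2 − 3)·128.4 = 8243.28.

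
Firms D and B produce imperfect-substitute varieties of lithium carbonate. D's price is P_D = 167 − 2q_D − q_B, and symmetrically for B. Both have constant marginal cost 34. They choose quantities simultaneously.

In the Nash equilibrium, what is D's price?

Firm D's profit: π = q_D(167 − 2q_D − q_B) − 34q_D.
∂π/∂q_D = 133 − 4q_D − q_B = 0 ⇒ q_D = 33.25 − 0.25q_B.
The game is symmetric, so in equilibrium q_B = q_D: the reaction function gives 1.25q_D = 33.25, hence q_D = 26.6.
P_D = 167 − 2·26.6 − 26.6 = 87.2.

87.2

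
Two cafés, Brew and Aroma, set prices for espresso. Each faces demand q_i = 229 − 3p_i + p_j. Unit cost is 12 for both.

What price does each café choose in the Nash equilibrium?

Brew's profit: π = (p_{Brew} − 12)(229 − 3p_{Brew} + p_{Aroma}).
∂π/∂p_{Brew} = 265 − 6p_{Brew} + p_{Aroma} = 0 ⇒ p_{Brew} = 265/6 + (1/6)p_{Aroma}.
Setting p_{Brew} = p_{Aroma} in the reaction function: p_{Brew} = 265/6 + (1/6)p_{Brew}, so p_{Brew} = (265/6) / (5/6) = 53.

53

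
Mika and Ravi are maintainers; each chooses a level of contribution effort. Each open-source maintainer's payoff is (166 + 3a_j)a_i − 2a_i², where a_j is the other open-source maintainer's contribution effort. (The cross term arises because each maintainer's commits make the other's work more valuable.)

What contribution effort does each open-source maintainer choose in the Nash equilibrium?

166

Mika's payoff is (166 + 3a_R)a_M − 2a_M².
∂π/∂a_M = 166 + 3a_R − 4a_M = 0, so a_M = 41.5 + 0.75a_R.
Setting a_M = a_R in the reaction function: a_M = 41.5 + 0.75a_M, so a_M = 41.5 / 0.25 = 166.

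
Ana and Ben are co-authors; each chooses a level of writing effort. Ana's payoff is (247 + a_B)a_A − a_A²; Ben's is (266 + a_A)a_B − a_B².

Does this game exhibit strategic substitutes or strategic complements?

strategic complements

Expanding Ana's payoff: 247a_A + a_Ba_A − a_A².
∂π/∂a_A = 247 + a_B − 2a_A = 0, so a_A = 123.5 + 0.5a_B.
The best-response slope da_A/da_B = 0.5 > 0: the reaction function is upward-sloping, so the choices are strategic complements.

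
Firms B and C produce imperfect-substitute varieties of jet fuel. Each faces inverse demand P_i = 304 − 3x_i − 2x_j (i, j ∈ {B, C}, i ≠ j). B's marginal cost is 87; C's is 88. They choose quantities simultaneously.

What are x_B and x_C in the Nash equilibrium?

27.1875, 26.9375

Firm B's profit: π = x_B(304 − 3x_B − 2x_C) − 87x_B.
∂π/∂x_B = 217 − 6x_B − 2x_C = 0 ⇒ x_B = 217/6 − (1/3)x_C.
Similarly x_C = 36 − (1/3)x_B.
Substituting the second reaction function into the first: x_B = 217/6 − (1/3)(36 − (1/3)x_B), which gives (8/9)x_B = 145/6 ⇒ x_B = 27.1875.
Then x_C = 36 − (1/3)·27.1875 = 26.9375.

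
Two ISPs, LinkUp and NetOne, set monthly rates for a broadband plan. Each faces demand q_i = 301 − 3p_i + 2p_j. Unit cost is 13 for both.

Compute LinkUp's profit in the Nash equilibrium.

LinkUp's profit: π = (p_{LinkUp} − 13)(301 − 3p_{LinkUp} + 2p_{NetOne}).
∂π/∂p_{LinkUp} = 340 − 6p_{LinkUp} + 2p_{NetOne} = 0 ⇒ p_{LinkUp} = 170/3 + (1/3)p_{NetOne}.
By symmetry p_{NetOne} = p_{LinkUp}; substituting into the reaction function, (2/3)p_{LinkUp} = 170/3 and p_{LinkUp} = 85.
q_{LinkUp} = 301 − 3·85 + 2·85 = 216.
Profit = (85 − 13)·216 = 15552.

15552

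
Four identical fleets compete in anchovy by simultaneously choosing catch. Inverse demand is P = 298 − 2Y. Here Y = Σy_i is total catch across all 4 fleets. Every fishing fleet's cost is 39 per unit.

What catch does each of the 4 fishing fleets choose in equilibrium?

A representative fishing fleet's profit is π_i = y_i(298 − 2Y) − 39y_i, with Y = y_i + Σ_{j≠i} y_j.
First-order condition: 259 − 4y_i − 2Σ_{j≠i} y_j = 0.
With identical fishing fleets, set every y_j = y: then 259 − 4y − 6y = 0, i.e. y = 259/10 = 25.9.

25.9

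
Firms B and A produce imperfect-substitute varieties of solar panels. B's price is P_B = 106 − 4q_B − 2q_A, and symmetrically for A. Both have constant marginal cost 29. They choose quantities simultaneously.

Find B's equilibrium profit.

Firm B's profit: π = q_B(106 − 4q_B − 2q_A) − 29q_B.
∂π/∂q_B = 77 − 8q_B − 2q_A = 0 ⇒ q_B = 9.625 − 0.25q_A.
By symmetry q_A = q_B; substituting into the reaction function, 1.25q_B = 9.625 and q_B = 7.7.
P_B = 106 − 4·7.7 − 2·7.7 = 59.8.
Profit = (59.8 − 29)·7.7 = 237.16.

237.16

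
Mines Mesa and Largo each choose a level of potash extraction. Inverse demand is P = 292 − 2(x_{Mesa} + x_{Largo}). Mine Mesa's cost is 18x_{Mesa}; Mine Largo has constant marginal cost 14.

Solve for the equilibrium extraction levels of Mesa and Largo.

Mine Mesa's profit: π = x_{Mesa}(292 − 2(x_{Mesa} + x_{Largo})) − 18x_{Mesa}.
∂π/∂x_{Mesa} = 274 − 4x_{Mesa} − 2x_{Largo} = 0, so x_{Mesa} = 68.5 − 0.5x_{Largo}.
By the same steps for Largo: x_{Largo} = 69.5 − 0.5x_{Mesa}.
Substituting the second reaction function into the first: x_{Mesa} = 68.5 − 0.5(69.5 − 0.5x_{Mesa}), which gives 0.75x_{Mesa} = 33.75 ⇒ x_{Mesa} = 45.
Then x_{Largo} = 69.5 − 0.5·45 = 47.

45, 47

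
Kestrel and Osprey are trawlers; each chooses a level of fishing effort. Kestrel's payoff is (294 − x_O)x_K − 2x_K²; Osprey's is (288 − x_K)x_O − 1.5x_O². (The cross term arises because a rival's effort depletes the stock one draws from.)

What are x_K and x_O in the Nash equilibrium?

Expanding Kestrel's payoff: 294x_K − x_Ox_K − 2x_K².
∂π/∂x_K = 294 − x_O − 4x_K = 0, so x_K = 73.5 − 0.25x_O.
Likewise for Osprey: x_O = 96 − (1/3)x_K.
Substituting the second reaction function into the first: x_K = 73.5 − 0.25(96 − (1/3)x_K), which gives (11/12)x_K = 49.5 ⇒ x_K = 54.
Then x_O = 96 − (1/3)·54 = 78.

54, 78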